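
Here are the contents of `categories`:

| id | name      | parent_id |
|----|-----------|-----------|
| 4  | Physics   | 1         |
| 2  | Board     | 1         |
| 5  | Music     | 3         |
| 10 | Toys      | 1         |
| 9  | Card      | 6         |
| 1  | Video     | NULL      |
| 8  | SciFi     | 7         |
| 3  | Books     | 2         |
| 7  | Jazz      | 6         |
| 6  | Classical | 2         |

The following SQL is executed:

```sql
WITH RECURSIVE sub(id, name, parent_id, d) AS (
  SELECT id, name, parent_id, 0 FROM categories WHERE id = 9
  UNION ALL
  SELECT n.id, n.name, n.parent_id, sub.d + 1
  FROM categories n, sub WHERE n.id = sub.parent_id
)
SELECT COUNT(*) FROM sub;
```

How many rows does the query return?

4

Base: id=9 (Card), parent_id=6, d 0.
Iteration 1: join on id=6 -> Classical (id 6, parent_id=2, d 1).
Iteration 2: join on id=2 -> Board (id 2, parent_id=1, d 2).
Iteration 3: join on id=1 -> Video (id 1, parent_id=NULL, d 3).
Iteration 4: parent_id is NULL; no match; recursion stops.
Total rows emitted: 4.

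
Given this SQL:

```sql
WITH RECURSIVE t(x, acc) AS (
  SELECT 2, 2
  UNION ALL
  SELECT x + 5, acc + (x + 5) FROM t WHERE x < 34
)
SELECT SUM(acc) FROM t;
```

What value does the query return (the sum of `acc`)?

Base: x=2, acc=2.
Iteration 1: 2 < 34 holds -> x = 2 + 5 = 7, acc = 2 + 7 = 9.
Iteration 2: 7 < 34 holds -> x = 7 + 5 = 12, acc = 9 + 12 = 21.
Iteration 3: 12 < 34 holds -> x = 12 + 5 = 17, acc = 21 + 17 = 38.
Iteration 4: 17 < 34 holds -> x = 17 + 5 = 22, acc = 38 + 22 = 60.
Iteration 5: 22 < 34 holds -> x = 22 + 5 = 27, acc = 60 + 27 = 87.
Iteration 6: 27 < 34 holds -> x = 27 + 5 = 32, acc = 87 + 32 = 119.
Iteration 7: 32 < 34 holds -> x = 32 + 5 = 37, acc = 119 + 37 = 156.
Iteration 8: 37 < 34 fails; recursion stops.
SUM(acc) = 2 + 9 + 21 + 38 + 60 + 87 + 119 + 156 = 492.

492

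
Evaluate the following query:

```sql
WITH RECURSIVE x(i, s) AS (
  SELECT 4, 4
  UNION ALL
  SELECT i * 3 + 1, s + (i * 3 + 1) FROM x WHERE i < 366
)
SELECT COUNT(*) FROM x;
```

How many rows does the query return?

Base: i=4, s=4.
Iteration 1: 4 < 366 holds -> i = 4 * 3 + 1 = 13, s = 4 + 13 = 17.
Iteration 2: 13 < 366 holds -> i = 13 * 3 + 1 = 40, s = 17 + 40 = 57.
Iteration 3: 40 < 366 holds -> i = 40 * 3 + 1 = 121, s = 57 + 121 = 178.
Iteration 4: 121 < 366 holds -> i = 121 * 3 + 1 = 364, s = 178 + 364 = 542.
Iteration 5: 364 < 366 holds -> i = 364 * 3 + 1 = 1093, s = 542 + 1093 = 1635.
Iteration 6: 1093 < 366 fails; recursion stops.
Total rows emitted: 6.

6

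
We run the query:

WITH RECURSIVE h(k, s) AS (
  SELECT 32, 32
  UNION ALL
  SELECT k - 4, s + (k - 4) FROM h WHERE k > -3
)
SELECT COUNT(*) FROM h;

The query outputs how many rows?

10

Base: k=32, s=32.
Iteration 1: 32 > -3 holds -> k = 32 - 4 = 28, s = 32 + 28 = 60.
Iteration 2: 28 > -3 holds -> k = 28 - 4 = 24, s = 60 + 24 = 84.
Iteration 3: 24 > -3 holds -> k = 24 - 4 = 20, s = 84 + 20 = 104.
Iteration 4: 20 > -3 holds -> k = 20 - 4 = 16, s = 104 + 16 = 120.
Iteration 5: 16 > -3 holds -> k = 16 - 4 = 12, s = 120 + 12 = 132.
Iteration 6: 12 > -3 holds -> k = 12 - 4 = 8, s = 132 + 8 = 140.
Iteration 7: 8 > -3 holds -> k = 8 - 4 = 4, s = 140 + 4 = 144.
Iteration 8: 4 > -3 holds -> k = 4 - 4 = 0, s = 144 + 0 = 144.
Iteration 9: 0 > -3 holds -> k = 0 - 4 = -4, s = 144 + -4 = 140.
Iteration 10: -4 > -3 fails; recursion stops.
Total rows emitted: 10.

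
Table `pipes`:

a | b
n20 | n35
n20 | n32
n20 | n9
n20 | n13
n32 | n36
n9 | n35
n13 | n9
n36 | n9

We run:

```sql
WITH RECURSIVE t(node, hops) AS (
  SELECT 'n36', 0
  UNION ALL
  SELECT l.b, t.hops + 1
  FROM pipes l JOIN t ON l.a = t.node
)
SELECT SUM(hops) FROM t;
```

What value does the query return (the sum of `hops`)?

Base: (n36, hops=0).
Iteration 1: edges from {n36} -> (n9, hops=1).
Iteration 2: edges from {n9} -> (n35, hops=2).
Iteration 3: no outgoing edges from {n35}; recursion stops.
SUM(hops) = 0 + 1 + 2 = 3.

3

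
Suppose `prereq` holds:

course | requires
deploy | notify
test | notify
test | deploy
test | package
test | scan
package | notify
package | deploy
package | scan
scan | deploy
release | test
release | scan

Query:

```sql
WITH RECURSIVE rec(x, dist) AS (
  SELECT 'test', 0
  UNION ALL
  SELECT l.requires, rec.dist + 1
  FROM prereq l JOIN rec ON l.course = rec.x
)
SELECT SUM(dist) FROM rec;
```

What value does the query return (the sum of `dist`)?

Base: (test, dist=0).
Iteration 1: edges from {test} -> (deploy, dist=1), (notify, dist=1), (package, dist=1), (scan, dist=1).
Iteration 2: edges from {deploy,notify,package,scan} -> (deploy, dist=2) x2, (notify, dist=2) x2, (scan, dist=2). [UNION ALL keeps all 5 new rows, including repeats]
Iteration 3: edges from {deploy,notify,scan} -> (deploy, dist=3), (notify, dist=3) x2. [UNION ALL keeps all 3 new rows, including repeats]
Iteration 4: edges from {deploy,notify} -> (notify, dist=4).
Iteration 5: no outgoing edges from {notify}; recursion stops.
SUM(dist) = 0 + 1 + 1 + 1 + 1 + 2 + 2 + 2 + 2 + 2 + 3 + 3 + 3 + 4 = 27.

27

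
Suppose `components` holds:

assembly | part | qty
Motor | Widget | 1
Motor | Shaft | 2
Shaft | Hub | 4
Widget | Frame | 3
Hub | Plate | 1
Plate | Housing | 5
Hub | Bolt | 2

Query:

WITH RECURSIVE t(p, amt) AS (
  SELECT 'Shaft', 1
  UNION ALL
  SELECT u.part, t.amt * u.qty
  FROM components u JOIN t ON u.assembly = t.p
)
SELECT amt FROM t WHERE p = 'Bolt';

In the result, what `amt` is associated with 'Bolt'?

8

Base: (Shaft, amt=1).
Iteration 1: components of {Shaft} -> Hub = 1*4 = 4.
Iteration 2: components of {Hub} -> Bolt = 4*2 = 8, Plate = 4*1 = 4.
Iteration 3: components of {Bolt,Plate} -> Housing = 4*5 = 20.
Iteration 4: no further components; recursion stops.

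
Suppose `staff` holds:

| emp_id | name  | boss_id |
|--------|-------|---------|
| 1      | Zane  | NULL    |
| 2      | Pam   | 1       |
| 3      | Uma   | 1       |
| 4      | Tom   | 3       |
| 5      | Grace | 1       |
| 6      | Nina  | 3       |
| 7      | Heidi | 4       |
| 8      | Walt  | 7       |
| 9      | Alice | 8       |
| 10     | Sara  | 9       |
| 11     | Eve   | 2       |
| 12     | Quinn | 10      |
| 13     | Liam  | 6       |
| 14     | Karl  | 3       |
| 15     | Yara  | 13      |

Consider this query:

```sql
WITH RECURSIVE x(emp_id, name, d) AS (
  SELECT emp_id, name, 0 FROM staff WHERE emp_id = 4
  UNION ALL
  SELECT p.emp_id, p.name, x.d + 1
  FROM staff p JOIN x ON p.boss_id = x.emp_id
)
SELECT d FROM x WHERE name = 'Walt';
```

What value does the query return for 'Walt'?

2

Base: emp_id=4 (Tom) at d 0.
Iteration 1: rows with boss_id in {4} -> Heidi (id 7, d 1).
Iteration 2: rows with boss_id in {7} -> Walt (id 8, d 2).
Iteration 3: rows with boss_id in {8} -> Alice (id 9, d 3).
Iteration 4: rows with boss_id in {9} -> Sara (id 10, d 4).
Iteration 5: rows with boss_id in {10} -> Quinn (id 12, d 5).
Iteration 6: no rows with boss_id in {12}; recursion stops.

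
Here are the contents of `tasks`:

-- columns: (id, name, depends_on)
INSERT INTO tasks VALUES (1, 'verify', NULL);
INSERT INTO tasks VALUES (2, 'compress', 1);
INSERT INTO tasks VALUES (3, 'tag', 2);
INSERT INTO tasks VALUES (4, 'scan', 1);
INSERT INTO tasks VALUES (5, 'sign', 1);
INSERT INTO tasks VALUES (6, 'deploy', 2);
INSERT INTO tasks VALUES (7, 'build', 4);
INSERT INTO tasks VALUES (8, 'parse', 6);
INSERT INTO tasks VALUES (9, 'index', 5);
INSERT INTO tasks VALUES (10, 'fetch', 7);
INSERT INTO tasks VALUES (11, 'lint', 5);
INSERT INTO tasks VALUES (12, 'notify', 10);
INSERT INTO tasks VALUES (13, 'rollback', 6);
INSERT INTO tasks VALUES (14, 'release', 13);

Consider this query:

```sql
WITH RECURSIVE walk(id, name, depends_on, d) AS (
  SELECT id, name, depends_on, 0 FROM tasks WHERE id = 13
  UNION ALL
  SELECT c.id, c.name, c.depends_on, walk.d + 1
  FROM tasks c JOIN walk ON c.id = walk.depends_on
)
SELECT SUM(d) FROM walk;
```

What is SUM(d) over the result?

6

Base: id=13 (rollback), depends_on=6, d 0.
Iteration 1: join on id=6 -> deploy (id 6, depends_on=2, d 1).
Iteration 2: join on id=2 -> compress (id 2, depends_on=1, d 2).
Iteration 3: join on id=1 -> verify (id 1, depends_on=NULL, d 3).
Iteration 4: depends_on is NULL; no match; recursion stops.
SUM(d) = 0 + 1 + 2 + 3 = 6.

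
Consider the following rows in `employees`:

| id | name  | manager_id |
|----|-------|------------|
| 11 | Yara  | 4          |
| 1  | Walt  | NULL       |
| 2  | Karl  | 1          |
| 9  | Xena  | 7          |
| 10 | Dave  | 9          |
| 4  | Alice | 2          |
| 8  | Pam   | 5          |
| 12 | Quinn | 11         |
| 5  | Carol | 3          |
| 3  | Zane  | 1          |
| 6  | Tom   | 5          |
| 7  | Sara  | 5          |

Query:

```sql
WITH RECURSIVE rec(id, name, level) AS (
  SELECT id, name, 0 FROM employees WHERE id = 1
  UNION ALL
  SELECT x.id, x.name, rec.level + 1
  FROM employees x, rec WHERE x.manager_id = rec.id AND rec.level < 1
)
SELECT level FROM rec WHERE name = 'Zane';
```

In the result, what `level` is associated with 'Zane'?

Base: id=1 (Walt) at level 0.
Iteration 1: rows with manager_id in {1} -> Karl (id 2, level 1), Zane (id 3, level 1).
Iteration 2: level < 1 fails for all current rows; recursion stops.

1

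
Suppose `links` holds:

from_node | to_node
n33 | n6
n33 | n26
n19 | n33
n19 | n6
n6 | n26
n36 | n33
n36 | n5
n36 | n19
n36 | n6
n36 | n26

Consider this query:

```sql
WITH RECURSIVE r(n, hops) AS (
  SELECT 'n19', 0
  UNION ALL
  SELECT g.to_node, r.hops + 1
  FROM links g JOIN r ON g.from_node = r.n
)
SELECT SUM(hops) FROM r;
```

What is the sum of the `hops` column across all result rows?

11

Base: (n19, hops=0).
Iteration 1: edges from {n19} -> (n33, hops=1), (n6, hops=1).
Iteration 2: edges from {n33,n6} -> (n26, hops=2) x2, (n6, hops=2). [UNION ALL keeps all 3 new rows, including repeats]
Iteration 3: edges from {n26,n6} -> (n26, hops=3).
Iteration 4: no outgoing edges from {n26}; recursion stops.
SUM(hops) = 0 + 1 + 1 + 2 + 2 + 2 + 3 = 11.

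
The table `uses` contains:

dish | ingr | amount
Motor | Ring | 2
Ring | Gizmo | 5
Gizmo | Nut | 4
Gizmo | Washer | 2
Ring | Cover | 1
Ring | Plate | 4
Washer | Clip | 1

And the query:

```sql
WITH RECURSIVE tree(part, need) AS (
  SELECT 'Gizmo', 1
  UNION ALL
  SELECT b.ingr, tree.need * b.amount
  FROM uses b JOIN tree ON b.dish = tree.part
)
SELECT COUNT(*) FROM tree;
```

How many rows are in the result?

4

Base: (Gizmo, need=1).
Iteration 1: components of {Gizmo} -> Nut = 1*4 = 4, Washer = 1*2 = 2.
Iteration 2: components of {Nut,Washer} -> Clip = 2*1 = 2.
Iteration 3: no further components; recursion stops.
Total rows emitted: 4.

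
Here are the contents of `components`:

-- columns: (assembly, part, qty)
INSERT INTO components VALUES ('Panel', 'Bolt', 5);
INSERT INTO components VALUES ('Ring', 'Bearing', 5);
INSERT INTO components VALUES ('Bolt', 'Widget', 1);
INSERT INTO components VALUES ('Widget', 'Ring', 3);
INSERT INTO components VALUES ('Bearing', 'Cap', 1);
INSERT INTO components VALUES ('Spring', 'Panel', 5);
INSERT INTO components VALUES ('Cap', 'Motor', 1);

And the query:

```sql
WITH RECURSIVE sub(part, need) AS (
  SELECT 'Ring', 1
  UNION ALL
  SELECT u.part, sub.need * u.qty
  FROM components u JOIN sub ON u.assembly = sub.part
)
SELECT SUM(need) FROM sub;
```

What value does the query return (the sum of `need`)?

16

Base: (Ring, need=1).
Iteration 1: components of {Ring} -> Bearing = 1*5 = 5.
Iteration 2: components of {Bearing} -> Cap = 5*1 = 5.
Iteration 3: components of {Cap} -> Motor = 5*1 = 5.
Iteration 4: no further components; recursion stops.
SUM(need) = 1 + 5 + 5 + 5 = 16.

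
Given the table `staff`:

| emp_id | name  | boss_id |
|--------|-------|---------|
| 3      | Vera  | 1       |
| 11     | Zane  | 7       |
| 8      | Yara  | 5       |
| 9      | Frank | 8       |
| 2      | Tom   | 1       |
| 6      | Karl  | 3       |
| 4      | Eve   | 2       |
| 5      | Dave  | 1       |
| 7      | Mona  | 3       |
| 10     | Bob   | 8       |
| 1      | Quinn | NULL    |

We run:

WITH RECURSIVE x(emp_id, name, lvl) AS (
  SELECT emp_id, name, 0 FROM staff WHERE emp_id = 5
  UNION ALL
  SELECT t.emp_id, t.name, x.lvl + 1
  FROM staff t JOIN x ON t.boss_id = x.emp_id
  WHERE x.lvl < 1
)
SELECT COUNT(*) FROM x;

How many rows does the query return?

Base: emp_id=5 (Dave) at lvl 0.
Iteration 1: rows with boss_id in {5} -> Yara (id 8, lvl 1).
Iteration 2: lvl < 1 fails for all current rows; recursion stops.
Total rows emitted: 2.

2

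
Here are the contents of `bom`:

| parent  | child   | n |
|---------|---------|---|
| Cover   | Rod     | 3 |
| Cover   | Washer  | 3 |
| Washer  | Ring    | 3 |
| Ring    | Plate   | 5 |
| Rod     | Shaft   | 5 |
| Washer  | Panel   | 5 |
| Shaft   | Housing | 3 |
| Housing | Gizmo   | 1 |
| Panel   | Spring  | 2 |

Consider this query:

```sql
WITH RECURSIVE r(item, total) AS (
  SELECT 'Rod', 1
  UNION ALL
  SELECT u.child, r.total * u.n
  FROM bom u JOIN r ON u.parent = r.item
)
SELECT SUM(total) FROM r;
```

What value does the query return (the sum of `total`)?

Base: (Rod, total=1).
Iteration 1: components of {Rod} -> Shaft = 1*5 = 5.
Iteration 2: components of {Shaft} -> Housing = 5*3 = 15.
Iteration 3: components of {Housing} -> Gizmo = 15*1 = 15.
Iteration 4: no further components; recursion stops.
SUM(total) = 1 + 5 + 15 + 15 = 36.

36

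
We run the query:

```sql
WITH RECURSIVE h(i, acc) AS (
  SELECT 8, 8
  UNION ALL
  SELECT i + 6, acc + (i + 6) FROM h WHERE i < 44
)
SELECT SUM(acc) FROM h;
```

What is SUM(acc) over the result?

560

Base: i=8, acc=8.
Iteration 1: 8 < 44 holds -> i = 8 + 6 = 14, acc = 8 + 14 = 22.
Iteration 2: 14 < 44 holds -> i = 14 + 6 = 20, acc = 22 + 20 = 42.
Iteration 3: 20 < 44 holds -> i = 20 + 6 = 26, acc = 42 + 26 = 68.
Iteration 4: 26 < 44 holds -> i = 26 + 6 = 32, acc = 68 + 32 = 100.
Iteration 5: 32 < 44 holds -> i = 32 + 6 = 38, acc = 100 + 38 = 138.
Iteration 6: 38 < 44 holds -> i = 38 + 6 = 44, acc = 138 + 44 = 182.
Iteration 7: 44 < 44 fails; recursion stops.
SUM(acc) = 8 + 22 + 42 + 68 + 100 + 138 + 182 = 560.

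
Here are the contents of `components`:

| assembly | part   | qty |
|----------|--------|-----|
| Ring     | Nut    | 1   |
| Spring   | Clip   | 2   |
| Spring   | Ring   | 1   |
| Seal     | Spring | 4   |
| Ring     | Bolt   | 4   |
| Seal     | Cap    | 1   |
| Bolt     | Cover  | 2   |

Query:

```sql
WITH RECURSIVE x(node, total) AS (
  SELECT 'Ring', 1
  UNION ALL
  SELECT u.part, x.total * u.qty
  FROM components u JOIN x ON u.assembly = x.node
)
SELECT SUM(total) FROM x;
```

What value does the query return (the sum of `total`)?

14

Base: (Ring, total=1).
Iteration 1: components of {Ring} -> Bolt = 1*4 = 4, Nut = 1*1 = 1.
Iteration 2: components of {Bolt,Nut} -> Cover = 4*2 = 8.
Iteration 3: no further components; recursion stops.
SUM(total) = 1 + 4 + 1 + 8 = 14.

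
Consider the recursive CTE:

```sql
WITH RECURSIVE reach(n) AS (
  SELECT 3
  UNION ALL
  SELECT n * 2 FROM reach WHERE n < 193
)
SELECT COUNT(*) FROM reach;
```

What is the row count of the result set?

Base: n=3.
Iteration 1: 3 < 193 holds -> n = 3 * 2 = 6.
Iteration 2: 6 < 193 holds -> n = 6 * 2 = 12.
Iteration 3: 12 < 193 holds -> n = 12 * 2 = 24.
Iteration 4: 24 < 193 holds -> n = 24 * 2 = 48.
Iteration 5: 48 < 193 holds -> n = 48 * 2 = 96.
Iteration 6: 96 < 193 holds -> n = 96 * 2 = 192.
Iteration 7: 192 < 193 holds -> n = 192 * 2 = 384.
Iteration 8: 384 < 193 fails; recursion stops.
Total rows emitted: 8.

8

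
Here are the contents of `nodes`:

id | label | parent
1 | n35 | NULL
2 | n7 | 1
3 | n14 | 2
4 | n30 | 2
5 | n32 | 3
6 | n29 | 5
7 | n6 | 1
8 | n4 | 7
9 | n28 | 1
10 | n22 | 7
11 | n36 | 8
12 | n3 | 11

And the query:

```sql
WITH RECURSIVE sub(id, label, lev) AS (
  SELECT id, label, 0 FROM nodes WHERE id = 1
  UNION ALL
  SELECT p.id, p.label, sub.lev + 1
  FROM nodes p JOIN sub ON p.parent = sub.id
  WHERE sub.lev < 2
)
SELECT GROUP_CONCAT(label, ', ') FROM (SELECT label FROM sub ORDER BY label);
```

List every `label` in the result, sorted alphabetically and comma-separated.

n14, n22, n28, n30, n35, n4, n6, n7

Base: id=1 (n35) at lev 0.
Iteration 1: rows with parent in {1} -> n7 (id 2, lev 1), n6 (id 7, lev 1), n28 (id 9, lev 1).
Iteration 2: rows with parent in {2,7,9} -> n14 (id 3, lev 2), n30 (id 4, lev 2), n4 (id 8, lev 2), n22 (id 10, lev 2).
Iteration 3: lev < 2 fails for all current rows; recursion stops.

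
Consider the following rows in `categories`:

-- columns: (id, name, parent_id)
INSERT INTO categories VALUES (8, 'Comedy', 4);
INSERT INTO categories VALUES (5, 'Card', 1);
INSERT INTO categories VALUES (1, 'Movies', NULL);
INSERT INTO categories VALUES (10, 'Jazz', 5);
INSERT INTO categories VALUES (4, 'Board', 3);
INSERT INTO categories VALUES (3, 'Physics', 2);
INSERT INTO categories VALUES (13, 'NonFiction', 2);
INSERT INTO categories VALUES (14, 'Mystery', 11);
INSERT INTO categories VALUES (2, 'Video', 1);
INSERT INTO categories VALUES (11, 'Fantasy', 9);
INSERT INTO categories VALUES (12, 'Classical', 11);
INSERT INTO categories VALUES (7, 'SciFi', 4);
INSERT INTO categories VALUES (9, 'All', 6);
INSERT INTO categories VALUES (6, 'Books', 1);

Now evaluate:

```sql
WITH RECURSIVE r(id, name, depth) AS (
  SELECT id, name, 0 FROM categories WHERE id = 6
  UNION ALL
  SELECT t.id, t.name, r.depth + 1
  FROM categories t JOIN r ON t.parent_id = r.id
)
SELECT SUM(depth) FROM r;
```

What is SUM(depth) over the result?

Base: id=6 (Books) at depth 0.
Iteration 1: rows with parent_id in {6} -> All (id 9, depth 1).
Iteration 2: rows with parent_id in {9} -> Fantasy (id 11, depth 2).
Iteration 3: rows with parent_id in {11} -> Classical (id 12, depth 3), Mystery (id 14, depth 3).
Iteration 4: no rows with parent_id in {12,14}; recursion stops.
SUM(depth) = 0 + 1 + 2 + 3 + 3 = 9.

9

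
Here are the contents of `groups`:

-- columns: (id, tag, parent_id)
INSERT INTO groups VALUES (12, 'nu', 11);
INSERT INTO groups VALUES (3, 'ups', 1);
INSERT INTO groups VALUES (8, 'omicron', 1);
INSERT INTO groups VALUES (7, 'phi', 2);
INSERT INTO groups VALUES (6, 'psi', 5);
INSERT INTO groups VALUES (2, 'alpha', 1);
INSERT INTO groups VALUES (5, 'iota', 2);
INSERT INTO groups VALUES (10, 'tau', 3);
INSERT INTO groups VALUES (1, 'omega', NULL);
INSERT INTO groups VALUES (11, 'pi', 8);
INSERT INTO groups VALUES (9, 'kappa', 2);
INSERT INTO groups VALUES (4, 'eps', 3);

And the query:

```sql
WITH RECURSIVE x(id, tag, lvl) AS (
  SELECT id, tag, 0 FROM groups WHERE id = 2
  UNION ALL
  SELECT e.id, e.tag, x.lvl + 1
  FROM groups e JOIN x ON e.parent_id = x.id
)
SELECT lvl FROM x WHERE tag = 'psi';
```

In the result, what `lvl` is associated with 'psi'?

Base: id=2 (alpha) at lvl 0.
Iteration 1: rows with parent_id in {2} -> iota (id 5, lvl 1), phi (id 7, lvl 1), kappa (id 9, lvl 1).
Iteration 2: rows with parent_id in {5,7,9} -> psi (id 6, lvl 2).
Iteration 3: no rows with parent_id in {6}; recursion stops.

2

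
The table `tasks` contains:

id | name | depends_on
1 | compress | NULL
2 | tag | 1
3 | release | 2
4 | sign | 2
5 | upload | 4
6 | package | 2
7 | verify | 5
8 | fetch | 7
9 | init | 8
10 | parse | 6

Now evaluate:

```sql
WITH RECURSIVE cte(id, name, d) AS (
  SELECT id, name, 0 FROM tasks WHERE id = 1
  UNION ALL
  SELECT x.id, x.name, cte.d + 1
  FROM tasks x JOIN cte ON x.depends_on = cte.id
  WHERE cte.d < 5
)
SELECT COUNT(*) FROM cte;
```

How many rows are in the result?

9

Base: id=1 (compress) at d 0.
Iteration 1: rows with depends_on in {1} -> tag (id 2, d 1).
Iteration 2: rows with depends_on in {2} -> release (id 3, d 2), sign (id 4, d 2), package (id 6, d 2).
Iteration 3: rows with depends_on in {3,4,6} -> upload (id 5, d 3), parse (id 10, d 3).
Iteration 4: rows with depends_on in {5,10} -> verify (id 7, d 4).
Iteration 5: rows with depends_on in {7} -> fetch (id 8, d 5).
Iteration 6: d < 5 fails for all current rows; recursion stops.
Total rows emitted: 9.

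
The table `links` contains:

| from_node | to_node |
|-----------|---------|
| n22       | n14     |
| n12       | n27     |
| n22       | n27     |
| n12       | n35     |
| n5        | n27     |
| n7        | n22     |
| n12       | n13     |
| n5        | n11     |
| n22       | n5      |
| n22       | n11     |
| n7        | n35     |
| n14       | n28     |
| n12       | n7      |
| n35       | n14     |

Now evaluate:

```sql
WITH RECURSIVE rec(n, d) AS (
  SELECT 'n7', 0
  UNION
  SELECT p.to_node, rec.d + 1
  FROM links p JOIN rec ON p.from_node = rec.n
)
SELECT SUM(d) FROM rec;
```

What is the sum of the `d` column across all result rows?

Base: (n7, d=0).
Iteration 1: edges from {n7} -> (n22, d=1), (n35, d=1).
Iteration 2: edges from {n22,n35} -> (n11, d=2), (n14, d=2), (n27, d=2), (n5, d=2). [UNION drops 1 duplicate row(s)]
Iteration 3: edges from {n11,n14,n27,n5} -> (n11, d=3), (n27, d=3), (n28, d=3).
Iteration 4: no outgoing edges from {n11,n27,n28}; recursion stops.
SUM(d) = 0 + 1 + 1 + 2 + 2 + 2 + 2 + 3 + 3 + 3 = 19.

19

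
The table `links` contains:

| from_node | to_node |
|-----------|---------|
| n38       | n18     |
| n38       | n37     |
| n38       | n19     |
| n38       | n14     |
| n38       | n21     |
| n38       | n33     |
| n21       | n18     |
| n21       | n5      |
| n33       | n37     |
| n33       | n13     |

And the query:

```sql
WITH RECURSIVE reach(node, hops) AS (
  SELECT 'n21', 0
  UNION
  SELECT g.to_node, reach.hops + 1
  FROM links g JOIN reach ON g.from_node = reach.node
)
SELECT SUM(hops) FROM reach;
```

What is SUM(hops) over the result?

2

Base: (n21, hops=0).
Iteration 1: edges from {n21} -> (n18, hops=1), (n5, hops=1).
Iteration 2: no outgoing edges from {n18,n5}; recursion stops.
SUM(hops) = 0 + 1 + 1 = 2.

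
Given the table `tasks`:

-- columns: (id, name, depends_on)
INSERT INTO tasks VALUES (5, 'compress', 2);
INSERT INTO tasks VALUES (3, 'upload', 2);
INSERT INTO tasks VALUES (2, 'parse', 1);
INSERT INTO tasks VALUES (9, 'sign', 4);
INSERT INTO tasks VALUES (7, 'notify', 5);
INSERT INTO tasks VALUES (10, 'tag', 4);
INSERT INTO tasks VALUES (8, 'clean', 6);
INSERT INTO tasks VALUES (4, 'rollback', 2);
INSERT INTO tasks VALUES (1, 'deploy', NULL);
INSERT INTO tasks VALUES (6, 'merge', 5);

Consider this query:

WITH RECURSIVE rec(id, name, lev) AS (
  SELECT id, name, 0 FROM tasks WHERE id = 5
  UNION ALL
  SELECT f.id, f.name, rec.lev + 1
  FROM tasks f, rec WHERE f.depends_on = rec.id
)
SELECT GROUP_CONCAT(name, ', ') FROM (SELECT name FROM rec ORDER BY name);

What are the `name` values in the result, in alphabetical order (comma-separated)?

clean, compress, merge, notify

Base: id=5 (compress) at lev 0.
Iteration 1: rows with depends_on in {5} -> merge (id 6, lev 1), notify (id 7, lev 1).
Iteration 2: rows with depends_on in {6,7} -> clean (id 8, lev 2).
Iteration 3: no rows with depends_on in {8}; recursion stops.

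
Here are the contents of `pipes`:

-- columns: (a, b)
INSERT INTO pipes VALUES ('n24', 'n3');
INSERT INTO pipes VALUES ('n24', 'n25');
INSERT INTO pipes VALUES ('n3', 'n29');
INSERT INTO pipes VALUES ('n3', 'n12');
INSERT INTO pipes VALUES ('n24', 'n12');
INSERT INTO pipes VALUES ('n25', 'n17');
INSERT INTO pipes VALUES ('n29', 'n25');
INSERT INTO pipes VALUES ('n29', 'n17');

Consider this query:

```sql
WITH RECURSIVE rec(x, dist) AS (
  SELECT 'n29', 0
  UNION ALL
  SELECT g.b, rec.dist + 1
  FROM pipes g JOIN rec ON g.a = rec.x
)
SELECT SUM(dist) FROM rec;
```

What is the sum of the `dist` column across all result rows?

4

Base: (n29, dist=0).
Iteration 1: edges from {n29} -> (n17, dist=1), (n25, dist=1).
Iteration 2: edges from {n17,n25} -> (n17, dist=2).
Iteration 3: no outgoing edges from {n17}; recursion stops.
SUM(dist) = 0 + 1 + 1 + 2 = 4.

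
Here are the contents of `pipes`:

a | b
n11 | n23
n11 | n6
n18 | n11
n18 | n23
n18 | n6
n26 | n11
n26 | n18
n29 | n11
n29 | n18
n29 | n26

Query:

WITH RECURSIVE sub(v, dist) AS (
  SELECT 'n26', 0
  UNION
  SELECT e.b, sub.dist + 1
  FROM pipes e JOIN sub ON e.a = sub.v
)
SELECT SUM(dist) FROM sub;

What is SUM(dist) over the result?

14

Base: (n26, dist=0).
Iteration 1: edges from {n26} -> (n11, dist=1), (n18, dist=1).
Iteration 2: edges from {n11,n18} -> (n11, dist=2), (n23, dist=2), (n6, dist=2). [UNION drops 2 duplicate row(s)]
Iteration 3: edges from {n11,n23,n6} -> (n23, dist=3), (n6, dist=3).
Iteration 4: no outgoing edges from {n23,n6}; recursion stops.
SUM(dist) = 0 + 1 + 1 + 2 + 2 + 2 + 3 + 3 = 14.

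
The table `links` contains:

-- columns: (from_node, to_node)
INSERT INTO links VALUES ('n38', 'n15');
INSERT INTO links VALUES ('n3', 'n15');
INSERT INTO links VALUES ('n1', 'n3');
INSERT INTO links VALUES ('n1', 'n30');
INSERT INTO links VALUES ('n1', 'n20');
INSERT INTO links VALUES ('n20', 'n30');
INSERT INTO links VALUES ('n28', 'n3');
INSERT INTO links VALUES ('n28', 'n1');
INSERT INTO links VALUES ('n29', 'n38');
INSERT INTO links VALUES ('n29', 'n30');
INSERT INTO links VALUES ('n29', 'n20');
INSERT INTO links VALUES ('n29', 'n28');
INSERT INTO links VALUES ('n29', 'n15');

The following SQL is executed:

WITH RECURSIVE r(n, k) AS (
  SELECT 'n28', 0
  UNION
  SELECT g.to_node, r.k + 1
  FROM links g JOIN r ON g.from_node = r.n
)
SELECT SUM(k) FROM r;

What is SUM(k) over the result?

Base: (n28, k=0).
Iteration 1: edges from {n28} -> (n1, k=1), (n3, k=1).
Iteration 2: edges from {n1,n3} -> (n15, k=2), (n20, k=2), (n3, k=2), (n30, k=2).
Iteration 3: edges from {n15,n20,n3,n30} -> (n15, k=3), (n30, k=3).
Iteration 4: no outgoing edges from {n15,n30}; recursion stops.
SUM(k) = 0 + 1 + 1 + 2 + 2 + 2 + 2 + 3 + 3 = 16.

16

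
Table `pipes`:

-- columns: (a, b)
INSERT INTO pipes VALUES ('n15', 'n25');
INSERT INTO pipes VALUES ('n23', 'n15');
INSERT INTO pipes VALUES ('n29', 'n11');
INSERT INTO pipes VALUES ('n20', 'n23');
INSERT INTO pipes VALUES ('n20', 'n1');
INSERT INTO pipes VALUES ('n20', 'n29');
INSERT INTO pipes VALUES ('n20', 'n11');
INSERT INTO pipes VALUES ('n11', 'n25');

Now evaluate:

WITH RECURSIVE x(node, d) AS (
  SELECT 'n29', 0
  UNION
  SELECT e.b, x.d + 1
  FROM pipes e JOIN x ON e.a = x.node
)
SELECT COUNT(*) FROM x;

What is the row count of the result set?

Base: (n29, d=0).
Iteration 1: edges from {n29} -> (n11, d=1).
Iteration 2: edges from {n11} -> (n25, d=2).
Iteration 3: no outgoing edges from {n25}; recursion stops.
Total rows emitted: 3.

3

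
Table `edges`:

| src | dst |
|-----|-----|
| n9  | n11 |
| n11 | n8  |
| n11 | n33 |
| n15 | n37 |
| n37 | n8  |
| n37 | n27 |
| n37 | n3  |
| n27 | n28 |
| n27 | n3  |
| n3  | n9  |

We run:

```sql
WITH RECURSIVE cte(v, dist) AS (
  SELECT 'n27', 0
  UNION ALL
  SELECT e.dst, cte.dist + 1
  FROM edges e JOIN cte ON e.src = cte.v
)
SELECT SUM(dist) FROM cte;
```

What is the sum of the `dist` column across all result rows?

Base: (n27, dist=0).
Iteration 1: edges from {n27} -> (n28, dist=1), (n3, dist=1).
Iteration 2: edges from {n28,n3} -> (n9, dist=2).
Iteration 3: edges from {n9} -> (n11, dist=3).
Iteration 4: edges from {n11} -> (n33, dist=4), (n8, dist=4).
Iteration 5: no outgoing edges from {n33,n8}; recursion stops.
SUM(dist) = 0 + 1 + 1 + 2 + 3 + 4 + 4 = 15.

15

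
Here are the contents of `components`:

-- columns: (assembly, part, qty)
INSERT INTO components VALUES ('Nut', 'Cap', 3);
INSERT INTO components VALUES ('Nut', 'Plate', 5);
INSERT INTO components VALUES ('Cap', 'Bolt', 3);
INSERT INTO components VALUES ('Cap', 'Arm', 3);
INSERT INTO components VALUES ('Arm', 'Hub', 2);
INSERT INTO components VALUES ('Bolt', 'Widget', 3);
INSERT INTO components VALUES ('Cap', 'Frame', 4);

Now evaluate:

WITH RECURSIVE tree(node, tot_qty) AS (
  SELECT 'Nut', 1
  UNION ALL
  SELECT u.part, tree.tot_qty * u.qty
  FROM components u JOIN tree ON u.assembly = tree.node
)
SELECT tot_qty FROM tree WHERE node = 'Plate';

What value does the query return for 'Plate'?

5

Base: (Nut, tot_qty=1).
Iteration 1: components of {Nut} -> Cap = 1*3 = 3, Plate = 1*5 = 5.
Iteration 2: components of {Cap,Plate} -> Arm = 3*3 = 9, Bolt = 3*3 = 9, Frame = 3*4 = 12.
Iteration 3: components of {Arm,Bolt,Frame} -> Hub = 9*2 = 18, Widget = 9*3 = 27.
Iteration 4: no further components; recursion stops.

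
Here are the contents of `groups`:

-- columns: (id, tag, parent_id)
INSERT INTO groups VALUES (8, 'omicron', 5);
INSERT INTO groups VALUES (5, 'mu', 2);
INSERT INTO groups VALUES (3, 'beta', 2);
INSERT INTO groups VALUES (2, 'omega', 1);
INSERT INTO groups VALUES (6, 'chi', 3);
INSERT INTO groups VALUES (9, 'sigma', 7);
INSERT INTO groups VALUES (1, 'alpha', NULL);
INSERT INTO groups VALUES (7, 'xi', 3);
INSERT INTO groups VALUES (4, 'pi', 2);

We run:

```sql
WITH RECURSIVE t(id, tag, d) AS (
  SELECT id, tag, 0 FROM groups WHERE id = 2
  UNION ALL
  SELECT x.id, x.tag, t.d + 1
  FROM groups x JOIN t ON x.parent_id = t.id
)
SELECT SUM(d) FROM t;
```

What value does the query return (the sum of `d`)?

12

Base: id=2 (omega) at d 0.
Iteration 1: rows with parent_id in {2} -> beta (id 3, d 1), pi (id 4, d 1), mu (id 5, d 1).
Iteration 2: rows with parent_id in {3,4,5} -> chi (id 6, d 2), xi (id 7, d 2), omicron (id 8, d 2).
Iteration 3: rows with parent_id in {6,7,8} -> sigma (id 9, d 3).
Iteration 4: no rows with parent_id in {9}; recursion stops.
SUM(d) = 0 + 1 + 1 + 1 + 2 + 2 + 2 + 3 = 12.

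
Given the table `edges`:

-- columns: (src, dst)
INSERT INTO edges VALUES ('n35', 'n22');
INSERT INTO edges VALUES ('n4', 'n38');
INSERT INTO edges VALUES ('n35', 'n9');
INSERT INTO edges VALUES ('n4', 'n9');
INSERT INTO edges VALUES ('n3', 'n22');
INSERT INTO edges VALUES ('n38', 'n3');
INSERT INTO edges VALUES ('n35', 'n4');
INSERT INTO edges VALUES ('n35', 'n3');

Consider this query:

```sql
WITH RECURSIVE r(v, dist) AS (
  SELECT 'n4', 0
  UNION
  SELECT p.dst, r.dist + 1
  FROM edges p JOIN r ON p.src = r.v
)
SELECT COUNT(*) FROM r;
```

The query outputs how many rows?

Base: (n4, dist=0).
Iteration 1: edges from {n4} -> (n38, dist=1), (n9, dist=1).
Iteration 2: edges from {n38,n9} -> (n3, dist=2).
Iteration 3: edges from {n3} -> (n22, dist=3).
Iteration 4: no outgoing edges from {n22}; recursion stops.
Total rows emitted: 5.

5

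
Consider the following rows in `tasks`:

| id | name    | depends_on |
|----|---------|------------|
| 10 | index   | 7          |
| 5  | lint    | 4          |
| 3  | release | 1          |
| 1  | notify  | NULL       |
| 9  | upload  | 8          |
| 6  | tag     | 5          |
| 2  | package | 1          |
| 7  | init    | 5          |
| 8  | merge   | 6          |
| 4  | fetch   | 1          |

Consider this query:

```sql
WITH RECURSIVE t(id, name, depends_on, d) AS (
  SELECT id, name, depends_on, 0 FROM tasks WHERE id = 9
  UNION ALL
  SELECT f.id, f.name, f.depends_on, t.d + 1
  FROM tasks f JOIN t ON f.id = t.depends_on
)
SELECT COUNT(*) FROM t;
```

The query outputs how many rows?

Base: id=9 (upload), depends_on=8, d 0.
Iteration 1: join on id=8 -> merge (id 8, depends_on=6, d 1).
Iteration 2: join on id=6 -> tag (id 6, depends_on=5, d 2).
Iteration 3: join on id=5 -> lint (id 5, depends_on=4, d 3).
Iteration 4: join on id=4 -> fetch (id 4, depends_on=1, d 4).
Iteration 5: join on id=1 -> notify (id 1, depends_on=NULL, d 5).
Iteration 6: depends_on is NULL; no match; recursion stops.
Total rows emitted: 6.

6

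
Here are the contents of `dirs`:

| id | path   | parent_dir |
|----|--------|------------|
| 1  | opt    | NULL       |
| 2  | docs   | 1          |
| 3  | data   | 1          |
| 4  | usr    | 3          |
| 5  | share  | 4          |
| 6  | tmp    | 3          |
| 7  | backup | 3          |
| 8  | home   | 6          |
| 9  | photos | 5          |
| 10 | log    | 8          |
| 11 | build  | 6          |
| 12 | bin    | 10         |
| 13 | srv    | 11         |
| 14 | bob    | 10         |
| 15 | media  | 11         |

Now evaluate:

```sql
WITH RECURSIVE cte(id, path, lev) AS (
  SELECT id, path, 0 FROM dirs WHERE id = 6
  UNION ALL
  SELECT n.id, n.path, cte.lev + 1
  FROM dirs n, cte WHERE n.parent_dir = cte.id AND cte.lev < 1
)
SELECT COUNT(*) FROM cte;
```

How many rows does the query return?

3

Base: id=6 (tmp) at lev 0.
Iteration 1: rows with parent_dir in {6} -> home (id 8, lev 1), build (id 11, lev 1).
Iteration 2: lev < 1 fails for all current rows; recursion stops.
Total rows emitted: 3.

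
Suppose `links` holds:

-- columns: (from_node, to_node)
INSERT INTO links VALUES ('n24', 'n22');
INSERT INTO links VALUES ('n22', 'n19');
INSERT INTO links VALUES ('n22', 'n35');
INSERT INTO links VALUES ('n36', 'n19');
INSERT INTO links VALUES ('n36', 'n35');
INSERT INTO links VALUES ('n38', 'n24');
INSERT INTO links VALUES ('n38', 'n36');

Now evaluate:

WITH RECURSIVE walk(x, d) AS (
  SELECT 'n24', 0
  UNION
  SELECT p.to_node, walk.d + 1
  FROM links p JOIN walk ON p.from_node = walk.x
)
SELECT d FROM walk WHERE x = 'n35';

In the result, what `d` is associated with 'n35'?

2

Base: (n24, d=0).
Iteration 1: edges from {n24} -> (n22, d=1).
Iteration 2: edges from {n22} -> (n19, d=2), (n35, d=2).
Iteration 3: no outgoing edges from {n19,n35}; recursion stops.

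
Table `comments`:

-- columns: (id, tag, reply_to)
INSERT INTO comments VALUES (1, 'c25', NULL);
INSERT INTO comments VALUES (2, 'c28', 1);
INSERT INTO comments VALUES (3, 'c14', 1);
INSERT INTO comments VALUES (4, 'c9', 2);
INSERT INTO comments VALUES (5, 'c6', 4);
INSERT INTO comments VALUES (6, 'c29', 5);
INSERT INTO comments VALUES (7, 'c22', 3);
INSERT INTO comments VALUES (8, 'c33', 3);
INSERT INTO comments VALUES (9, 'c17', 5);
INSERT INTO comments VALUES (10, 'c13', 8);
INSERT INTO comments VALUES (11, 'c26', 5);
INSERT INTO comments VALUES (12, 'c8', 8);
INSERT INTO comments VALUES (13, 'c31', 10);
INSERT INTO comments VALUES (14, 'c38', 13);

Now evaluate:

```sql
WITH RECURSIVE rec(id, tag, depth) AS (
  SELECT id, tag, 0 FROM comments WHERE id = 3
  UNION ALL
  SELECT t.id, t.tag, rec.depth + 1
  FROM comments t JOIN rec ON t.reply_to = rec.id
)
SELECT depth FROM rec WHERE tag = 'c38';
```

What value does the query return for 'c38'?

4

Base: id=3 (c14) at depth 0.
Iteration 1: rows with reply_to in {3} -> c22 (id 7, depth 1), c33 (id 8, depth 1).
Iteration 2: rows with reply_to in {7,8} -> c13 (id 10, depth 2), c8 (id 12, depth 2).
Iteration 3: rows with reply_to in {10,12} -> c31 (id 13, depth 3).
Iteration 4: rows with reply_to in {13} -> c38 (id 14, depth 4).
Iteration 5: no rows with reply_to in {14}; recursion stops.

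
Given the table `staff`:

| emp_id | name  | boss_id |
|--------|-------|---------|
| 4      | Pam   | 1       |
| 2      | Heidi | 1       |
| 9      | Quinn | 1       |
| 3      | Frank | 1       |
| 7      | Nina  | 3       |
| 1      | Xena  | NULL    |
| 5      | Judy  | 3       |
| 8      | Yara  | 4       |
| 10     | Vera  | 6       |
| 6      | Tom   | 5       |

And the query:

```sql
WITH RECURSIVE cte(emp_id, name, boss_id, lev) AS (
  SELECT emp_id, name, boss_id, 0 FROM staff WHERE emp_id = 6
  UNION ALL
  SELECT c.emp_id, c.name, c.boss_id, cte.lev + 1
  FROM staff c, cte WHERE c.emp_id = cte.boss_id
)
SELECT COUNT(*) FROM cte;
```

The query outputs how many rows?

Base: emp_id=6 (Tom), boss_id=5, lev 0.
Iteration 1: join on emp_id=5 -> Judy (id 5, boss_id=3, lev 1).
Iteration 2: join on emp_id=3 -> Frank (id 3, boss_id=1, lev 2).
Iteration 3: join on emp_id=1 -> Xena (id 1, boss_id=NULL, lev 3).
Iteration 4: boss_id is NULL; no match; recursion stops.
Total rows emitted: 4.

4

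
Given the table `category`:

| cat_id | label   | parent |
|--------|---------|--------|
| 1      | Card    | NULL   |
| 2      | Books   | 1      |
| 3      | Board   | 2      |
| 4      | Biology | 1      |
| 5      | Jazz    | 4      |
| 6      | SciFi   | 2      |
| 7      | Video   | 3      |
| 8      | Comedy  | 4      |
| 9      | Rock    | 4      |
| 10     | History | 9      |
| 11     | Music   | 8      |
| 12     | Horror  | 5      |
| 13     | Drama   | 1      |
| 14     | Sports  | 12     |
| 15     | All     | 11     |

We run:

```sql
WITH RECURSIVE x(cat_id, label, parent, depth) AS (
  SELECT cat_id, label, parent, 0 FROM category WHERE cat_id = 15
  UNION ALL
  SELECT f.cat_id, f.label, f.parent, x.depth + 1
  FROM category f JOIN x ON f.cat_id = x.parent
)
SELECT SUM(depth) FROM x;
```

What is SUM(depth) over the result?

Base: cat_id=15 (All), parent=11, depth 0.
Iteration 1: join on cat_id=11 -> Music (id 11, parent=8, depth 1).
Iteration 2: join on cat_id=8 -> Comedy (id 8, parent=4, depth 2).
Iteration 3: join on cat_id=4 -> Biology (id 4, parent=1, depth 3).
Iteration 4: join on cat_id=1 -> Card (id 1, parent=NULL, depth 4).
Iteration 5: parent is NULL; no match; recursion stops.
SUM(depth) = 0 + 1 + 2 + 3 + 4 = 10.

10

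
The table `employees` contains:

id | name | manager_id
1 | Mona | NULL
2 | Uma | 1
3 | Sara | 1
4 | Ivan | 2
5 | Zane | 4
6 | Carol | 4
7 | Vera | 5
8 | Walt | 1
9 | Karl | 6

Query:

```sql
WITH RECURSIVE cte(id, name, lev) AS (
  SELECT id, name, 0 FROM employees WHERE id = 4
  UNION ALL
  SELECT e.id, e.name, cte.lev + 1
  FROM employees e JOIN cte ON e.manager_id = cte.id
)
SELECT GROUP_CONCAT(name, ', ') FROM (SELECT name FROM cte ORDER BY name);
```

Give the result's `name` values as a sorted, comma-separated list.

Base: id=4 (Ivan) at lev 0.
Iteration 1: rows with manager_id in {4} -> Zane (id 5, lev 1), Carol (id 6, lev 1).
Iteration 2: rows with manager_id in {5,6} -> Vera (id 7, lev 2), Karl (id 9, lev 2).
Iteration 3: no rows with manager_id in {7,9}; recursion stops.

Carol, Ivan, Karl, Vera, Zane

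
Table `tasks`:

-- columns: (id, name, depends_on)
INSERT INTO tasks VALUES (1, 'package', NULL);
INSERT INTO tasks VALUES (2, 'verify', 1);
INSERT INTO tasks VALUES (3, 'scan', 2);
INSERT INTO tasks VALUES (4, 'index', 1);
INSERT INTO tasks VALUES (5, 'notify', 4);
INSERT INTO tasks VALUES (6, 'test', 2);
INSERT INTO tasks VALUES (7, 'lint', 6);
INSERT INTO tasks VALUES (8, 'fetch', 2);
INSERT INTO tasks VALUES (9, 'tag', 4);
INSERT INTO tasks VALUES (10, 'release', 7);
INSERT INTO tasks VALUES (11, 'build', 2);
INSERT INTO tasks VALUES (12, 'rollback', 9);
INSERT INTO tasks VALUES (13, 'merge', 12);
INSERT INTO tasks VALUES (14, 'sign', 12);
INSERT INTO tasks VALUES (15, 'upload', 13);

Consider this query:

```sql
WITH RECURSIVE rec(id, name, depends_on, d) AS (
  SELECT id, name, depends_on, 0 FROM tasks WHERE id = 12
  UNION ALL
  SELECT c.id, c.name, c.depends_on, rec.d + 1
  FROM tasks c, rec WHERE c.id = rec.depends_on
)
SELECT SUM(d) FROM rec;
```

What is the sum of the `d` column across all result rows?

Base: id=12 (rollback), depends_on=9, d 0.
Iteration 1: join on id=9 -> tag (id 9, depends_on=4, d 1).
Iteration 2: join on id=4 -> index (id 4, depends_on=1, d 2).
Iteration 3: join on id=1 -> package (id 1, depends_on=NULL, d 3).
Iteration 4: depends_on is NULL; no match; recursion stops.
SUM(d) = 0 + 1 + 2 + 3 = 6.

6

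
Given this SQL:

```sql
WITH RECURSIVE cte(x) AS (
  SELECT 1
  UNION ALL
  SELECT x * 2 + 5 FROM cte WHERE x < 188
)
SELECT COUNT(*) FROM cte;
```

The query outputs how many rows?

7

Base: x=1.
Iteration 1: 1 < 188 holds -> x = 1 * 2 + 5 = 7.
Iteration 2: 7 < 188 holds -> x = 7 * 2 + 5 = 19.
Iteration 3: 19 < 188 holds -> x = 19 * 2 + 5 = 43.
Iteration 4: 43 < 188 holds -> x = 43 * 2 + 5 = 91.
Iteration 5: 91 < 188 holds -> x = 91 * 2 + 5 = 187.
Iteration 6: 187 < 188 holds -> x = 187 * 2 + 5 = 379.
Iteration 7: 379 < 188 fails; recursion stops.
Total rows emitted: 7.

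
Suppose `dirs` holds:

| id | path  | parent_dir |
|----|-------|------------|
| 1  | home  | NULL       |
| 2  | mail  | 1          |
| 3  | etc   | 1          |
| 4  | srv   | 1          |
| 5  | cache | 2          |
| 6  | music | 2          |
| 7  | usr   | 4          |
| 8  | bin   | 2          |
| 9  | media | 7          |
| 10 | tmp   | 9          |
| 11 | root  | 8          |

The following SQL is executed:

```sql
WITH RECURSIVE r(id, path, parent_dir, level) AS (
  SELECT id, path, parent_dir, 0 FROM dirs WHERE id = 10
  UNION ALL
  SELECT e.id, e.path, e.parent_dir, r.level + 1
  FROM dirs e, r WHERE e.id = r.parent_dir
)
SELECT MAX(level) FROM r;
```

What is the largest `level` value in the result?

4

Base: id=10 (tmp), parent_dir=9, level 0.
Iteration 1: join on id=9 -> media (id 9, parent_dir=7, level 1).
Iteration 2: join on id=7 -> usr (id 7, parent_dir=4, level 2).
Iteration 3: join on id=4 -> srv (id 4, parent_dir=1, level 3).
Iteration 4: join on id=1 -> home (id 1, parent_dir=NULL, level 4).
Iteration 5: parent_dir is NULL; no match; recursion stops.
level values: 0, 1, 2, 3, 4; the maximum is 4.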